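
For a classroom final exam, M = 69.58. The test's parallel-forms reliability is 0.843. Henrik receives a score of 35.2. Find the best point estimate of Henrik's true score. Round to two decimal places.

40.60

T̂ = ρX + (1 − ρ)μ
  = 0.843 × 35.2 + 0.157 × 69.58
  = 29.6736 + 10.92406
  = 40.598
  ≈ 40.60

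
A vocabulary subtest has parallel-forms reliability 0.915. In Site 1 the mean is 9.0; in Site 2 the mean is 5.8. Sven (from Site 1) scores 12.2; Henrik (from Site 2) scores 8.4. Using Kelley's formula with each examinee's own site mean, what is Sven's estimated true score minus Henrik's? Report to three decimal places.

T̂_Sven = 0.915(12.2) + 0.085(9.0) = 11.92800
T̂_Henrik = 0.915(8.4) + 0.085(5.8) = 8.17900
Difference = 11.92800 − 8.17900 = 3.74900

3.749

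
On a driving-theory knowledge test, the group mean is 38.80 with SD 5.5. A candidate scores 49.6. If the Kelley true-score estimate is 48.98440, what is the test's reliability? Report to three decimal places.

T̂ = ρX + (1 − ρ)μ  ⇒  T̂ − μ = ρ(X − μ)
ρ = (T̂ − μ)/(X − μ) = (48.98440 − 38.80) / (49.6 − 38.80) = 10.18440 / 10.80 = 0.94300

0.943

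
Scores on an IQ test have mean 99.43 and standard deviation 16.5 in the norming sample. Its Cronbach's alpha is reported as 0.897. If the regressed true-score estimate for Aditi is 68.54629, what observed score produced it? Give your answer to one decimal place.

T̂ = ρX + (1 − ρ)μ  ⇒  X = (T̂ − (1 − ρ)μ) / ρ
X = (68.54629 − 0.103 × 99.43) / 0.897 = (68.54629 − 10.24129) / 0.897 = 58.30500 / 0.897 = 65.000

65.0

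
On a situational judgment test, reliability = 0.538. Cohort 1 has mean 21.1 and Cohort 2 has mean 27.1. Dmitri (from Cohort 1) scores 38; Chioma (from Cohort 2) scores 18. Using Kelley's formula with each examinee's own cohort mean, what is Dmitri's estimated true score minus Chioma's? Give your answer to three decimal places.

T̂_Dmitri = 0.538(38) + 0.462(21.1) = 30.19220
T̂_Chioma = 0.538(18) + 0.462(27.1) = 22.20420
Difference = 30.19220 − 22.20420 = 7.98800

7.988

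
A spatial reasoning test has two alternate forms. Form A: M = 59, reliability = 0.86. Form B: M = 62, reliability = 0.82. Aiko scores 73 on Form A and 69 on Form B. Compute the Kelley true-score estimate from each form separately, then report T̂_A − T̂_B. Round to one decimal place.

T̂_A = 0.86(73) + 0.14(59) = 71.040
T̂_B = 0.82(69) + 0.18(62) = 67.740
T̂_A − T̂_B = 3.300

3.3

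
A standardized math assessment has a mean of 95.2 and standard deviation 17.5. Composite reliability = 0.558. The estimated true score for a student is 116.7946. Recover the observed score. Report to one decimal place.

T̂ = ρX + (1 − ρ)μ  ⇒  X = (T̂ − (1 − ρ)μ) / ρ
X = (116.7946 − 0.442 × 95.2) / 0.558 = (116.7946 − 42.0784) / 0.558 = 74.7162 / 0.558 = 133.900

133.9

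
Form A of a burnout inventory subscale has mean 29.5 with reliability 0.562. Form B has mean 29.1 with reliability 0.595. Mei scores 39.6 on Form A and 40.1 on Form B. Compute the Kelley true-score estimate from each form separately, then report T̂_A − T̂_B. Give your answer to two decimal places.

T̂_A = 0.562(39.6) + 0.438(29.5) = 35.1762
T̂_B = 0.595(40.1) + 0.405(29.1) = 35.6450
T̂_A − T̂_B = -0.4688

-0.47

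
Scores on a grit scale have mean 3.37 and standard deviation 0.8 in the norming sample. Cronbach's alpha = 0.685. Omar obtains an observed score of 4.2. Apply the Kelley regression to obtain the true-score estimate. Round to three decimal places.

Regress the observed score toward the mean by the unreliability: T̂ = 0.685·4.2 + 0.315·3.37 = 2.8770 + 1.06155 = 3.9386.

3.939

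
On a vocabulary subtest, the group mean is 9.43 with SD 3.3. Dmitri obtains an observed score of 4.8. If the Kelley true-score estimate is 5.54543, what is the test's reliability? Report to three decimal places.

T̂ = ρX + (1 − ρ)μ  ⇒  T̂ − μ = ρ(X − μ)
ρ = (T̂ − μ)/(X − μ) = (5.54543 − 9.43) / (4.8 − 9.43) = -3.88457 / -4.63 = 0.83900

0.839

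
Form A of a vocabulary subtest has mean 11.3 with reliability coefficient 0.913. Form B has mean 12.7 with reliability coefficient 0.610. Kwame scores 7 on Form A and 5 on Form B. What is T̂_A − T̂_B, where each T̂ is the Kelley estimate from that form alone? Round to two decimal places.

-0.63

T̂_A = 0.913(7) + 0.087(11.3) = 7.3741
T̂_B = 0.610(5) + 0.390(12.7) = 8.0030
T̂_A − T̂_B = -0.6289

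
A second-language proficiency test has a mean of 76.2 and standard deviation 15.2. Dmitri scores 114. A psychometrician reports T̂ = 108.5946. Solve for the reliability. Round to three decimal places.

0.857

T̂ = ρX + (1 − ρ)μ  ⇒  T̂ − μ = ρ(X − μ)
ρ = (T̂ − μ)/(X − μ) = (108.5946 − 76.2) / (114 − 76.2) = 32.3946 / 37.8 = 0.85700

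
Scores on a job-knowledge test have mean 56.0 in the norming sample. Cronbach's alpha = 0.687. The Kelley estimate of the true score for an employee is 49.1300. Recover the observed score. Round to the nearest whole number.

T̂ = ρX + (1 − ρ)μ  ⇒  X = (T̂ − (1 − ρ)μ) / ρ
X = (49.1300 − 0.313 × 56.0) / 0.687 = (49.1300 − 17.5280) / 0.687 = 31.6020 / 0.687 = 46.00

46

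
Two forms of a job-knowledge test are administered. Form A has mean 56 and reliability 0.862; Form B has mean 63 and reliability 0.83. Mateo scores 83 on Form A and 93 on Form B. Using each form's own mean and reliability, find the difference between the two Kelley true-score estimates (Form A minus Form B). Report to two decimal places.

-8.63

T̂_A = 0.862(83) + 0.138(56) = 79.2740
T̂_B = 0.83(93) + 0.17(63) = 87.9000
T̂_A − T̂_B = -8.6260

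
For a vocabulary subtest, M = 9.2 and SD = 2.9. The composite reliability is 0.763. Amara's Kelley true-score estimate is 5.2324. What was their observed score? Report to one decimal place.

T̂ = ρX + (1 − ρ)μ  ⇒  X = (T̂ − (1 − ρ)μ) / ρ
X = (5.2324 − 0.237 × 9.2) / 0.763 = (5.2324 − 2.1804) / 0.763 = 3.0520 / 0.763 = 4.000

4.0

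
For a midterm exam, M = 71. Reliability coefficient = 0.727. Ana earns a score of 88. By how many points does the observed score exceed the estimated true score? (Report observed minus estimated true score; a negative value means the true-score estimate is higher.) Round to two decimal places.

T̂ = ρX + (1 − ρ)μ
  = 0.727 × 88 + 0.273 × 71
  = 63.976 + 19.383
  = 83.3590
  ≈ 83.359
X − T̂ = 88 − 83.359 = 4.641 → 4.64

4.64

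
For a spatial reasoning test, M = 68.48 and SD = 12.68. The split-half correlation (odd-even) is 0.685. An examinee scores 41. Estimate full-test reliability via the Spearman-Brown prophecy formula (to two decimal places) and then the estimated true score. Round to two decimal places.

46.22

Spearman-Brown: ρ = 2r/(1 + r) = 2(0.685)/(1 + 0.685) = 1.3700/1.685 = 0.8131 → 0.81
T̂ = ρX + (1 − ρ)μ
  = 0.81 × 41 + 0.19 × 68.48
  = 33.21 + 13.0112
  = 46.221
  ≈ 46.22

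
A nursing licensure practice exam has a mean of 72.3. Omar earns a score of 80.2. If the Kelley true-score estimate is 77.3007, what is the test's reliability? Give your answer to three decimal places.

T̂ = ρX + (1 − ρ)μ  ⇒  T̂ − μ = ρ(X − μ)
ρ = (T̂ − μ)/(X − μ) = (77.3007 − 72.3) / (80.2 − 72.3) = 5.0007 / 7.9 = 0.63300

0.633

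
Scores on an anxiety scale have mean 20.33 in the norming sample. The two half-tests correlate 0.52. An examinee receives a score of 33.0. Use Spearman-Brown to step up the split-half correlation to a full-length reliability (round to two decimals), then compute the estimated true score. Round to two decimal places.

Spearman-Brown: ρ = 2r/(1 + r) = 2(0.52)/(1 + 0.52) = 1.040/1.52 = 0.6842 → 0.68
T̂ = ρX + (1 − ρ)μ
  = 0.68 × 33.0 + 0.32 × 20.33
  = 22.440 + 6.5056
  = 28.946
  ≈ 28.95

28.95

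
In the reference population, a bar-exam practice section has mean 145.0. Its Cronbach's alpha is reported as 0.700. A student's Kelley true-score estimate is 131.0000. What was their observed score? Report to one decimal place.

125.0

T̂ = ρX + (1 − ρ)μ  ⇒  X = (T̂ − (1 − ρ)μ) / ρ
X = (131.0000 − 0.300 × 145.0) / 0.700 = (131.0000 − 43.5000) / 0.700 = 87.5000 / 0.700 = 125.000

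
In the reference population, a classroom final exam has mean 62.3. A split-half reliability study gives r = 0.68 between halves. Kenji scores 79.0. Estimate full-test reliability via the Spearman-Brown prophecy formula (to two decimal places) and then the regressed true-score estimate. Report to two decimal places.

75.83

Spearman-Brown: ρ = 2r/(1 + r) = 2(0.68)/(1 + 0.68) = 1.360/1.68 = 0.8095 → 0.81
T̂ = ρX + (1 − ρ)μ
  = 0.81 × 79.0 + 0.19 × 62.3
  = 63.990 + 11.837
  = 75.827
  ≈ 75.83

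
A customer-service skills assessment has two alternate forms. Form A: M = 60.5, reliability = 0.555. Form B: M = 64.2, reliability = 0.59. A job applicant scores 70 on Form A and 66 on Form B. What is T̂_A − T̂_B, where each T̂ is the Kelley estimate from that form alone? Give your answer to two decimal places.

0.51

T̂_A = 0.555(70) + 0.445(60.5) = 65.7725
T̂_B = 0.59(66) + 0.41(64.2) = 65.2620
T̂_A − T̂_B = 0.5105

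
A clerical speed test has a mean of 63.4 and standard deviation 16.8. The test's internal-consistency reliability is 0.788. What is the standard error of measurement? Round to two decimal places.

7.74

SEM = SD · √(1 − ρ) = 16.8 × √0.212 = 16.8 × 0.4604 = 7.735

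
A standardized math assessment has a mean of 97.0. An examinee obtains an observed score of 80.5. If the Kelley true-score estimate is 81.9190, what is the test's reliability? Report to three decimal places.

T̂ = ρX + (1 − ρ)μ  ⇒  T̂ − μ = ρ(X − μ)
ρ = (T̂ − μ)/(X − μ) = (81.9190 − 97.0) / (80.5 − 97.0) = -15.0810 / -16.5 = 0.91400

0.914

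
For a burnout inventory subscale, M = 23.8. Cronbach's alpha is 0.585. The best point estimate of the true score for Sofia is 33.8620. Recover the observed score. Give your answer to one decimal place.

T̂ = ρX + (1 − ρ)μ  ⇒  X = (T̂ − (1 − ρ)μ) / ρ
X = (33.8620 − 0.415 × 23.8) / 0.585 = (33.8620 − 9.8770) / 0.585 = 23.9850 / 0.585 = 41.000

41.0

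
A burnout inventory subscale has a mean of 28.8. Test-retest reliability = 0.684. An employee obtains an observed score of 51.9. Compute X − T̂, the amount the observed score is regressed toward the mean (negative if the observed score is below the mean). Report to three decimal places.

T̂ = 0.684(51.9) + 0.316(28.8) = 35.4996 + 9.1008 = 44.60040 → 44.6004
X − T̂ = 51.9 − 44.6004 = 7.2996 → 7.300

7.300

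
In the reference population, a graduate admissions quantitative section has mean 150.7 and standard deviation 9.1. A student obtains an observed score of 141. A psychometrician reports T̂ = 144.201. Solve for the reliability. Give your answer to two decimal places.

T̂ = ρX + (1 − ρ)μ  ⇒  T̂ − μ = ρ(X − μ)
ρ = (T̂ − μ)/(X − μ) = (144.201 − 150.7) / (141 − 150.7) = -6.499 / -9.7 = 0.6700

0.67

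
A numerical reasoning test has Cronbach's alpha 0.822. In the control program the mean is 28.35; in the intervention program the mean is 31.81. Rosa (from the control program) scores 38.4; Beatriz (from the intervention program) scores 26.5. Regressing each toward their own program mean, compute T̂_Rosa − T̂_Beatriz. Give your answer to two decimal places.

9.17

T̂_Rosa = 0.822(38.4) + 0.178(28.35) = 36.6111
T̂_Beatriz = 0.822(26.5) + 0.178(31.81) = 27.4452
Difference = 36.6111 − 27.4452 = 9.1659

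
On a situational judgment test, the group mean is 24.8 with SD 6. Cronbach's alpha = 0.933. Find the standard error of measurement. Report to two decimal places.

1.55

SEM = SD · √(1 − ρ) = 6 × √0.067 = 6 × 0.2588 = 1.553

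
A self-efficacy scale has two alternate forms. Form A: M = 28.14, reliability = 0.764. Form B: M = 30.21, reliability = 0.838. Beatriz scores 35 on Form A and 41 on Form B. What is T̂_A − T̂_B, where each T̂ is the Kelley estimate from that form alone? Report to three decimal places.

-5.871

T̂_A = 0.764(35) + 0.236(28.14) = 33.38104
T̂_B = 0.838(41) + 0.162(30.21) = 39.25202
T̂_A − T̂_B = -5.87098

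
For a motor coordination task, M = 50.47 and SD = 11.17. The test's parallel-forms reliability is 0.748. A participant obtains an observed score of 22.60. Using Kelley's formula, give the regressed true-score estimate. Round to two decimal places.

Weight the observed score by reliability and the mean by (1 − reliability): T̂ = 0.748·22.60 + 0.252·50.47 = 16.90480 + 12.71844 = 29.623.

29.62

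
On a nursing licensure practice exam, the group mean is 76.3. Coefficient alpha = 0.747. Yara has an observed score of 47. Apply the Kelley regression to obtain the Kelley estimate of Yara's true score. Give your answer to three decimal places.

T̂ = 0.747(47) + 0.253(76.3) = 35.109 + 19.3039 = 54.4129 → 54.413

54.413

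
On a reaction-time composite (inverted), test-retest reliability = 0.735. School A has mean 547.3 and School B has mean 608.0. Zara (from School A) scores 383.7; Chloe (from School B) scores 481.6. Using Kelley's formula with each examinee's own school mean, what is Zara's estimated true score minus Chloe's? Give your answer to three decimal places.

-88.042

T̂_Zara = 0.735(383.7) + 0.265(547.3) = 427.05400
T̂_Chloe = 0.735(481.6) + 0.265(608.0) = 515.09600
Difference = 427.05400 − 515.09600 = -88.04200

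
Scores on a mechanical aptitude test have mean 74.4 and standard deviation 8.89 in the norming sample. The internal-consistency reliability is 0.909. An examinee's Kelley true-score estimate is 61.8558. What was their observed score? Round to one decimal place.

60.6

T̂ = ρX + (1 − ρ)μ  ⇒  X = (T̂ − (1 − ρ)μ) / ρ
X = (61.8558 − 0.091 × 74.4) / 0.909 = (61.8558 − 6.7704) / 0.909 = 55.0854 / 0.909 = 60.600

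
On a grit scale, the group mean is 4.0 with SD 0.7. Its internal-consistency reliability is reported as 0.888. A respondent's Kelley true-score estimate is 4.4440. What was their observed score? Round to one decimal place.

T̂ = ρX + (1 − ρ)μ  ⇒  X = (T̂ − (1 − ρ)μ) / ρ
X = (4.4440 − 0.112 × 4.0) / 0.888 = (4.4440 − 0.4480) / 0.888 = 3.9960 / 0.888 = 4.500

4.5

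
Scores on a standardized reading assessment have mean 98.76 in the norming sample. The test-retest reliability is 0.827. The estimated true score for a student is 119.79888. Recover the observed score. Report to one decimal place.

T̂ = ρX + (1 − ρ)μ  ⇒  X = (T̂ − (1 − ρ)μ) / ρ
X = (119.79888 − 0.173 × 98.76) / 0.827 = (119.79888 − 17.08548) / 0.827 = 102.71340 / 0.827 = 124.200

124.2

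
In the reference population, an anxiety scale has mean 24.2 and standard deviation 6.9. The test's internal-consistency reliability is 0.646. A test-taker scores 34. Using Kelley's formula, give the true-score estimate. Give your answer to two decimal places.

T̂ = ρX + (1 − ρ)μ
  = 0.646 × 34 + 0.354 × 24.2
  = 21.964 + 8.5668
  = 30.531
  ≈ 30.53

30.53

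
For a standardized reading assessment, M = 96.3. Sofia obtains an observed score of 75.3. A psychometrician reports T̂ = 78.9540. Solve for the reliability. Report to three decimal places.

T̂ = ρX + (1 − ρ)μ  ⇒  T̂ − μ = ρ(X − μ)
ρ = (T̂ − μ)/(X − μ) = (78.9540 − 96.3) / (75.3 − 96.3) = -17.3460 / -21.0 = 0.82600

0.826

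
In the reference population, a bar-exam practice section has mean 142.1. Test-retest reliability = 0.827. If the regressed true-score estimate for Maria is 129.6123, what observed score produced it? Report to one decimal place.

T̂ = ρX + (1 − ρ)μ  ⇒  X = (T̂ − (1 − ρ)μ) / ρ
X = (129.6123 − 0.173 × 142.1) / 0.827 = (129.6123 − 24.5833) / 0.827 = 105.0290 / 0.827 = 127.000

127.0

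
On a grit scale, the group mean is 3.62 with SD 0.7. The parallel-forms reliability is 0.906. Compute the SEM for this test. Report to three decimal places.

0.215

SEM = SD · √(1 − ρ) = 0.7 × √0.094 = 0.7 × 0.3066 = 0.2146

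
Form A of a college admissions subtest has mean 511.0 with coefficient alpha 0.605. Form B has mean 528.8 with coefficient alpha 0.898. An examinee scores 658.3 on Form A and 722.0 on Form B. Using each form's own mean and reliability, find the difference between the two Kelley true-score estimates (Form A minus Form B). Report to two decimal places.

-102.18

T̂_A = 0.605(658.3) + 0.395(511.0) = 600.1165
T̂_B = 0.898(722.0) + 0.102(528.8) = 702.2936
T̂_A − T̂_B = -102.1771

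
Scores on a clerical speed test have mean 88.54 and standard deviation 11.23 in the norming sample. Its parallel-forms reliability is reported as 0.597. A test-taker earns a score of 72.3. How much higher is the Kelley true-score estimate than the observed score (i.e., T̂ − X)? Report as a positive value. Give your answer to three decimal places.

6.545

T̂ = 0.597(72.3) + 0.403(88.54) = 43.1631 + 35.68162 = 78.84472 → 78.8447
T̂ − X = 78.8447 − 72.3 = 6.5447 → 6.545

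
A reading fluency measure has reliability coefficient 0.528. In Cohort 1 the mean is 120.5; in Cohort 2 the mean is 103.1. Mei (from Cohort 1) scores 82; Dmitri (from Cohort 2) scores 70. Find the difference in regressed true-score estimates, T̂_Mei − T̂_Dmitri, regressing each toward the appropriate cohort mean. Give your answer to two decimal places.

14.55

T̂_Mei = 0.528(82) + 0.472(120.5) = 100.1720
T̂_Dmitri = 0.528(70) + 0.472(103.1) = 85.6232
Difference = 100.1720 − 85.6232 = 14.5488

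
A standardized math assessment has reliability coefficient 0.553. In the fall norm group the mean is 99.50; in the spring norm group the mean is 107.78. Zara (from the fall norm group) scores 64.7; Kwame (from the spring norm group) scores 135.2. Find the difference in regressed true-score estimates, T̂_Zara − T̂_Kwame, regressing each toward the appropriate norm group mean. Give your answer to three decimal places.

-42.688

T̂_Zara = 0.553(64.7) + 0.447(99.50) = 80.25560
T̂_Kwame = 0.553(135.2) + 0.447(107.78) = 122.94326
Difference = 80.25560 − 122.94326 = -42.68766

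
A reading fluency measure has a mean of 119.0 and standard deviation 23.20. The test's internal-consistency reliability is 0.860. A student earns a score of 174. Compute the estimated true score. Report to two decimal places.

166.30

T̂ = 0.860(174) + 0.140(119.0) = 149.640 + 16.6600 = 166.300 → 166.30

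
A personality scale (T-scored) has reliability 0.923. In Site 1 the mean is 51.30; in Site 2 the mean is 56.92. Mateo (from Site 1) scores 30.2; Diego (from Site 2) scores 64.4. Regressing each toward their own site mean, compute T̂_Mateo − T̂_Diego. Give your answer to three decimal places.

T̂_Mateo = 0.923(30.2) + 0.077(51.30) = 31.82470
T̂_Diego = 0.923(64.4) + 0.077(56.92) = 63.82404
Difference = 31.82470 − 63.82404 = -31.99934

-31.999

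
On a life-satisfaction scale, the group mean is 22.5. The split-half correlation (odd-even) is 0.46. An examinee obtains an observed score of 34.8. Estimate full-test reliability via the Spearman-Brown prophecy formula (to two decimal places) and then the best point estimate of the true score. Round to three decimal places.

30.249

Spearman-Brown: ρ = 2r/(1 + r) = 2(0.46)/(1 + 0.46) = 0.920/1.46 = 0.6301 → 0.63
Weight the observed score by reliability and the mean by (1 − reliability): T̂ = 0.63·34.8 + 0.37·22.5 = 21.924 + 8.325 = 30.2490.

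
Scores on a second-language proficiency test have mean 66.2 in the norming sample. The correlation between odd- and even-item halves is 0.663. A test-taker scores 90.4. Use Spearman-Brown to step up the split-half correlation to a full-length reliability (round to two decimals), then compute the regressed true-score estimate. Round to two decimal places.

Spearman-Brown: ρ = 2r/(1 + r) = 2(0.663)/(1 + 0.663) = 1.3260/1.663 = 0.7974 → 0.80
Regress the observed score toward the mean by the unreliability: T̂ = 0.80·90.4 + 0.20·66.2 = 72.320 + 13.240 = 85.560.

85.56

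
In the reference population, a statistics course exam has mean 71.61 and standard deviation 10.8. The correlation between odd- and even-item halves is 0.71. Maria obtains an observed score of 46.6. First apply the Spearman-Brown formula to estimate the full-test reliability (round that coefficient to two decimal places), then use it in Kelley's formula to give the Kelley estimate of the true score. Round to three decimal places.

50.852

Spearman-Brown: ρ = 2r/(1 + r) = 2(0.71)/(1 + 0.71) = 1.420/1.71 = 0.8304 → 0.83
T̂ = 0.83(46.6) + 0.17(71.61) = 38.678 + 12.1737 = 50.8517 → 50.852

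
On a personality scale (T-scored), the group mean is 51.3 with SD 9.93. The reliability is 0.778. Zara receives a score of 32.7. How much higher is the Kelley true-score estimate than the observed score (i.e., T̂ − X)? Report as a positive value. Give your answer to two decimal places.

Weight the observed score by reliability and the mean by (1 − reliability): T̂ = 0.778·32.7 + 0.222·51.3 = 25.4406 + 11.3886 = 36.8292.
T̂ − X = 36.829 − 32.7 = 4.129 → 4.13

4.13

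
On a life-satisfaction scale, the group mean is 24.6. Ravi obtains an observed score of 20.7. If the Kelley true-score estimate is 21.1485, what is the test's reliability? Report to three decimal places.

0.885

T̂ = ρX + (1 − ρ)μ  ⇒  T̂ − μ = ρ(X − μ)
ρ = (T̂ − μ)/(X − μ) = (21.1485 − 24.6) / (20.7 − 24.6) = -3.4515 / -3.9 = 0.88500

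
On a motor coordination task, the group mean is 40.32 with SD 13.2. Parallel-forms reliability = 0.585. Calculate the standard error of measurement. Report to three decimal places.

SEM = SD · √(1 − ρ) = 13.2 × √0.415 = 13.2 × 0.6442 = 8.5035

8.504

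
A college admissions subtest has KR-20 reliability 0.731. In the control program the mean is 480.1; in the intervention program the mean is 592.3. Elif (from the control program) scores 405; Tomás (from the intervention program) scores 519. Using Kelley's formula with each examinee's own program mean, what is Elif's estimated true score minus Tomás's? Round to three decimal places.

T̂_Elif = 0.731(405) + 0.269(480.1) = 425.20190
T̂_Tomás = 0.731(519) + 0.269(592.3) = 538.71770
Difference = 425.20190 − 538.71770 = -113.51580

-113.516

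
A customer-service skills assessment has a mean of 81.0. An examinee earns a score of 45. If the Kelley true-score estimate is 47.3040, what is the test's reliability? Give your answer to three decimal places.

T̂ = ρX + (1 − ρ)μ  ⇒  T̂ − μ = ρ(X − μ)
ρ = (T̂ − μ)/(X − μ) = (47.3040 − 81.0) / (45 − 81.0) = -33.6960 / -36.0 = 0.93600

0.936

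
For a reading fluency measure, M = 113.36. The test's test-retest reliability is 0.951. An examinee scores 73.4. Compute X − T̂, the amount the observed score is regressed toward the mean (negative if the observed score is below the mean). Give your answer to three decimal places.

T̂ = ρX + (1 − ρ)μ
  = 0.951 × 73.4 + 0.049 × 113.36
  = 69.8034 + 5.55464
  = 75.35804
  ≈ 75.3580
X − T̂ = 73.4 − 75.3580 = -1.9580 → -1.958

-1.958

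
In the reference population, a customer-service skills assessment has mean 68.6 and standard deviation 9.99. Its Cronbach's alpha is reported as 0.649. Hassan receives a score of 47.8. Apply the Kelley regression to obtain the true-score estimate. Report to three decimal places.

55.101

Kelley's formula gives T̂ = 0.649·47.8 + 0.351·68.6 = 31.0222 + 24.0786 = 55.1008.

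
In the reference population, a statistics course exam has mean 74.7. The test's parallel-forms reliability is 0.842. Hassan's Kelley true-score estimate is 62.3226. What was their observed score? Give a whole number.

T̂ = ρX + (1 − ρ)μ  ⇒  X = (T̂ − (1 − ρ)μ) / ρ
X = (62.3226 − 0.158 × 74.7) / 0.842 = (62.3226 − 11.8026) / 0.842 = 50.5200 / 0.842 = 60.00

60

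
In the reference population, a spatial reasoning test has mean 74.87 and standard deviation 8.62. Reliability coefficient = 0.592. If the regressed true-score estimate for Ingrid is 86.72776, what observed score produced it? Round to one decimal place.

94.9

T̂ = ρX + (1 − ρ)μ  ⇒  X = (T̂ − (1 − ρ)μ) / ρ
X = (86.72776 − 0.408 × 74.87) / 0.592 = (86.72776 − 30.54696) / 0.592 = 56.18080 / 0.592 = 94.900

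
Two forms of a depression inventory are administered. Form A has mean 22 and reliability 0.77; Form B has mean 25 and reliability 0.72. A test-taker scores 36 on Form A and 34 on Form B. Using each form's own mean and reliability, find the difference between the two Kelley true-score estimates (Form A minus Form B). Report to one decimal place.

1.3

T̂_A = 0.77(36) + 0.23(22) = 32.780
T̂_B = 0.72(34) + 0.28(25) = 31.480
T̂_A − T̂_B = 1.300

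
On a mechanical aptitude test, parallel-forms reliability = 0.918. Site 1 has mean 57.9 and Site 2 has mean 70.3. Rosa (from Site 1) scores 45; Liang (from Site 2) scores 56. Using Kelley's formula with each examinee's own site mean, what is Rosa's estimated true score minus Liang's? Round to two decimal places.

-11.11

T̂_Rosa = 0.918(45) + 0.082(57.9) = 46.0578
T̂_Liang = 0.918(56) + 0.082(70.3) = 57.1726
Difference = 46.0578 − 57.1726 = -11.1148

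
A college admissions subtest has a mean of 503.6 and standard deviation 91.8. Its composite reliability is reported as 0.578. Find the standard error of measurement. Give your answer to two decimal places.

59.63

SEM = SD · √(1 − ρ) = 91.8 × √0.422 = 91.8 × 0.6496 = 59.635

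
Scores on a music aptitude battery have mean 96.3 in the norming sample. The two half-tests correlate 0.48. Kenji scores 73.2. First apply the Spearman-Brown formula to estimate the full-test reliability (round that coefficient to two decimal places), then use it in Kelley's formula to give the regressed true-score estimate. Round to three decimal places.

81.285

Spearman-Brown: ρ = 2r/(1 + r) = 2(0.48)/(1 + 0.48) = 0.960/1.48 = 0.6486 → 0.65
Weight the observed score by reliability and the mean by (1 − reliability): T̂ = 0.65·73.2 + 0.35·96.3 = 47.580 + 33.705 = 81.2850.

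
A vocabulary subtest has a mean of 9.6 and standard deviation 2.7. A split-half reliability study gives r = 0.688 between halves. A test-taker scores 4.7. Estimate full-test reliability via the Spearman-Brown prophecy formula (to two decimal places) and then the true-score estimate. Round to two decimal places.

5.58

Spearman-Brown: ρ = 2r/(1 + r) = 2(0.688)/(1 + 0.688) = 1.3760/1.688 = 0.8152 → 0.82
T̂ = 0.82(4.7) + 0.18(9.6) = 3.854 + 1.728 = 5.582 → 5.58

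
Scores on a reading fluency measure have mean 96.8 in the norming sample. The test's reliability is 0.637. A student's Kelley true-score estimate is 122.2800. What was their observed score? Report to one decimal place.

T̂ = ρX + (1 − ρ)μ  ⇒  X = (T̂ − (1 − ρ)μ) / ρ
X = (122.2800 − 0.363 × 96.8) / 0.637 = (122.2800 − 35.1384) / 0.637 = 87.1416 / 0.637 = 136.800

136.8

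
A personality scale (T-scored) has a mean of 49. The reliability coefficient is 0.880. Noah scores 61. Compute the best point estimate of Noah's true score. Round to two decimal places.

T̂ = 0.880(61) + 0.120(49) = 53.680 + 5.880 = 59.560 → 59.56

59.56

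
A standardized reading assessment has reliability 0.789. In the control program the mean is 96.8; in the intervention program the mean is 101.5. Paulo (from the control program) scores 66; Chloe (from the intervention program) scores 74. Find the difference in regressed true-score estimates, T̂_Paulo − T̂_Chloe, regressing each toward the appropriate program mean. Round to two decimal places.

T̂_Paulo = 0.789(66) + 0.211(96.8) = 72.4988
T̂_Chloe = 0.789(74) + 0.211(101.5) = 79.8025
Difference = 72.4988 − 79.8025 = -7.3037

-7.30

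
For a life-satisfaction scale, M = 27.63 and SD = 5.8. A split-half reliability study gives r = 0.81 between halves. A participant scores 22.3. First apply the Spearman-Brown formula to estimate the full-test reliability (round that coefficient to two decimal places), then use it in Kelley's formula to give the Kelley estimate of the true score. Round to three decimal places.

Spearman-Brown: ρ = 2r/(1 + r) = 2(0.81)/(1 + 0.81) = 1.620/1.81 = 0.8950 → 0.90
T̂ = 0.90(22.3) + 0.10(27.63) = 20.070 + 2.7630 = 22.8330 → 22.833

22.833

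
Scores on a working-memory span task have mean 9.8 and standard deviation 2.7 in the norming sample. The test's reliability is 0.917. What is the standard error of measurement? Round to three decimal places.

0.778

SEM = SD · √(1 − ρ) = 2.7 × √0.083 = 2.7 × 0.2881 = 0.7779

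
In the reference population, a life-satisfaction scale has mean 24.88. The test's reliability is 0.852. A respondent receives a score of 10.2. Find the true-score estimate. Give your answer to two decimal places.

12.37

T̂ = ρX + (1 − ρ)μ
  = 0.852 × 10.2 + 0.148 × 24.88
  = 8.6904 + 3.68224
  = 12.373
  ≈ 12.37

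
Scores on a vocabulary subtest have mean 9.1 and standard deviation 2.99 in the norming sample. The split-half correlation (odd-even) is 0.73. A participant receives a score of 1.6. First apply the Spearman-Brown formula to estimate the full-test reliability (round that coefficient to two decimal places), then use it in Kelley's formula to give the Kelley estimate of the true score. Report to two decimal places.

2.80

Spearman-Brown: ρ = 2r/(1 + r) = 2(0.73)/(1 + 0.73) = 1.460/1.73 = 0.8439 → 0.84
T̂ = ρX + (1 − ρ)μ
  = 0.84 × 1.6 + 0.16 × 9.1
  = 1.344 + 1.456
  = 2.800
  ≈ 2.80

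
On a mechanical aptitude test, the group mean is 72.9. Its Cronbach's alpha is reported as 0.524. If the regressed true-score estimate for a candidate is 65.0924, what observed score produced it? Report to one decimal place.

T̂ = ρX + (1 − ρ)μ  ⇒  X = (T̂ − (1 − ρ)μ) / ρ
X = (65.0924 − 0.476 × 72.9) / 0.524 = (65.0924 − 34.7004) / 0.524 = 30.3920 / 0.524 = 58.000

58.0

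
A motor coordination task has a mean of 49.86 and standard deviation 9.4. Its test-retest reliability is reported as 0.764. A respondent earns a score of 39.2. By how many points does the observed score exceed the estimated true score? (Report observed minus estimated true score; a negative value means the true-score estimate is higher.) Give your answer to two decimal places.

Kelley's formula gives T̂ = 0.764·39.2 + 0.236·49.86 = 29.9488 + 11.76696 = 41.7158.
X − T̂ = 39.2 − 41.716 = -2.516 → -2.52

-2.52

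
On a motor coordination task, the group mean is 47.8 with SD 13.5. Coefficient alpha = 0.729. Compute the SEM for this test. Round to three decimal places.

7.028

SEM = SD · √(1 − ρ) = 13.5 × √0.271 = 13.5 × 0.5206 = 7.0278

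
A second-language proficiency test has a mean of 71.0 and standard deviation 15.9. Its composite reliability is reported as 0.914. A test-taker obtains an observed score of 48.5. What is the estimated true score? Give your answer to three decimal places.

50.435

T̂ = 0.914(48.5) + 0.086(71.0) = 44.3290 + 6.1060 = 50.4350 → 50.435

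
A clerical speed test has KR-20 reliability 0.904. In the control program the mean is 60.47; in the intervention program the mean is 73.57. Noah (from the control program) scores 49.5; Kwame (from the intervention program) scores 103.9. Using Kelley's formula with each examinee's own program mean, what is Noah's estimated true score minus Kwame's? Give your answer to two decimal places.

T̂_Noah = 0.904(49.5) + 0.096(60.47) = 50.5531
T̂_Kwame = 0.904(103.9) + 0.096(73.57) = 100.9883
Difference = 50.5531 − 100.9883 = -50.4352

-50.44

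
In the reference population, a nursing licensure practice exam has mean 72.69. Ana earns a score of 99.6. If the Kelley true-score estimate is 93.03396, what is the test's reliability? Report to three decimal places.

0.756

T̂ = ρX + (1 − ρ)μ  ⇒  T̂ − μ = ρ(X − μ)
ρ = (T̂ − μ)/(X − μ) = (93.03396 − 72.69) / (99.6 − 72.69) = 20.34396 / 26.91 = 0.75600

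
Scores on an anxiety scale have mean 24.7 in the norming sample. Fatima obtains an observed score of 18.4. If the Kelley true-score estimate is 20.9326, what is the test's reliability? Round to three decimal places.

0.598

T̂ = ρX + (1 − ρ)μ  ⇒  T̂ − μ = ρ(X − μ)
ρ = (T̂ − μ)/(X − μ) = (20.9326 − 24.7) / (18.4 − 24.7) = -3.7674 / -6.3 = 0.59800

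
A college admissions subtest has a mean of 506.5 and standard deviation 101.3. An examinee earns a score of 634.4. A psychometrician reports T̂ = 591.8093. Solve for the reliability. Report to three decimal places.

0.667

T̂ = ρX + (1 − ρ)μ  ⇒  T̂ − μ = ρ(X − μ)
ρ = (T̂ − μ)/(X − μ) = (591.8093 − 506.5) / (634.4 − 506.5) = 85.3093 / 127.9 = 0.66700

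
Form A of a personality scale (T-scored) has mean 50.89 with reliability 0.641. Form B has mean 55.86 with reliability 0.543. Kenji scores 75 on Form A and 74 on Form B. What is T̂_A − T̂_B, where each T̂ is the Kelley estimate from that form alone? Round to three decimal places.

T̂_A = 0.641(75) + 0.359(50.89) = 66.34451
T̂_B = 0.543(74) + 0.457(55.86) = 65.71002
T̂_A − T̂_B = 0.63449

0.634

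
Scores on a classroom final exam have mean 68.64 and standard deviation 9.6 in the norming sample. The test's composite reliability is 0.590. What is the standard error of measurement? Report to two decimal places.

SEM = SD · √(1 − ρ) = 9.6 × √0.410 = 9.6 × 0.6403 = 6.147

6.15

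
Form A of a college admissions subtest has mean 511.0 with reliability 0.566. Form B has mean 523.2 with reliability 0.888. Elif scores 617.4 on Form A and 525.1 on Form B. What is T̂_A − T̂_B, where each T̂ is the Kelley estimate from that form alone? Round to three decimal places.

46.335

T̂_A = 0.566(617.4) + 0.434(511.0) = 571.22240
T̂_B = 0.888(525.1) + 0.112(523.2) = 524.88720
T̂_A − T̂_B = 46.33520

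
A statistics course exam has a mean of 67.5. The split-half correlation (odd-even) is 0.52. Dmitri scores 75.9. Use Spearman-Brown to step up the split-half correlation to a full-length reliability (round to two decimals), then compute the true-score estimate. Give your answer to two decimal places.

73.21

Spearman-Brown: ρ = 2r/(1 + r) = 2(0.52)/(1 + 0.52) = 1.040/1.52 = 0.6842 → 0.68
T̂ = ρX + (1 − ρ)μ
  = 0.68 × 75.9 + 0.32 × 67.5
  = 51.612 + 21.600
  = 73.212
  ≈ 73.21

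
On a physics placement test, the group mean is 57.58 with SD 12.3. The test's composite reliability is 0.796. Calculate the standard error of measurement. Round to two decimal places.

5.56

SEM = SD · √(1 − ρ) = 12.3 × √0.204 = 12.3 × 0.4517 = 5.555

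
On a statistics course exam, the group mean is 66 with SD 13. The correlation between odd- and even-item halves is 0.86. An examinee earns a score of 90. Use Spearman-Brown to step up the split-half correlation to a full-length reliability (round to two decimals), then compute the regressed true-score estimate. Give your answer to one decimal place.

Spearman-Brown: ρ = 2r/(1 + r) = 2(0.86)/(1 + 0.86) = 1.720/1.86 = 0.9247 → 0.92
T̂ = 0.92(90) + 0.08(66) = 82.80 + 5.28 = 88.08 → 88.1

88.1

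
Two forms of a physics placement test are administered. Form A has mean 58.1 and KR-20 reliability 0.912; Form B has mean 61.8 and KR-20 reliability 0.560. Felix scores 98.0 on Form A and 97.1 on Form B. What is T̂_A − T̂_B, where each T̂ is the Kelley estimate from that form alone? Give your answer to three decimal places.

T̂_A = 0.912(98.0) + 0.088(58.1) = 94.48880
T̂_B = 0.560(97.1) + 0.440(61.8) = 81.56800
T̂_A − T̂_B = 12.92080

12.921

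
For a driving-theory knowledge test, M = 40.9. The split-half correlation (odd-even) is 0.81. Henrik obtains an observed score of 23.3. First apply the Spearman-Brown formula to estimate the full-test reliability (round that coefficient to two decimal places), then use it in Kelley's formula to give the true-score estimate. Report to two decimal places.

Spearman-Brown: ρ = 2r/(1 + r) = 2(0.81)/(1 + 0.81) = 1.620/1.81 = 0.8950 → 0.90
T̂ = 0.90(23.3) + 0.10(40.9) = 20.970 + 4.090 = 25.060 → 25.06

25.06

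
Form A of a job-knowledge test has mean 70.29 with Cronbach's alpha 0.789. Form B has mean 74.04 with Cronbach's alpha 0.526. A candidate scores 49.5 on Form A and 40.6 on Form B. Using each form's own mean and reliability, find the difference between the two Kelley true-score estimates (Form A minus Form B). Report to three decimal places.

-2.564

T̂_A = 0.789(49.5) + 0.211(70.29) = 53.88669
T̂_B = 0.526(40.6) + 0.474(74.04) = 56.45056
T̂_A − T̂_B = -2.56387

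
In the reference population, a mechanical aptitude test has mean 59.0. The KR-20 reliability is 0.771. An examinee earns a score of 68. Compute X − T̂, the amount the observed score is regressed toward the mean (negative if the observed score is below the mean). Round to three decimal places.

2.061

Kelley's formula gives T̂ = 0.771·68 + 0.229·59.0 = 52.428 + 13.5110 = 65.93900.
X − T̂ = 68 − 65.9390 = 2.0610 → 2.061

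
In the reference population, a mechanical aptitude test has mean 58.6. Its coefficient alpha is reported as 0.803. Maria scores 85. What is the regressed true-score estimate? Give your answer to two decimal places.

T̂ = ρX + (1 − ρ)μ
  = 0.803 × 85 + 0.197 × 58.6
  = 68.255 + 11.5442
  = 79.799
  ≈ 79.80

79.80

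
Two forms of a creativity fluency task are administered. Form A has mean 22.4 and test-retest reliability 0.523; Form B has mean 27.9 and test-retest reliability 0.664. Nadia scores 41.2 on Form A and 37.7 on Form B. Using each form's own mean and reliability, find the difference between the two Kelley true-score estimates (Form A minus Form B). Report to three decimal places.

-2.175

T̂_A = 0.523(41.2) + 0.477(22.4) = 32.23240
T̂_B = 0.664(37.7) + 0.336(27.9) = 34.40720
T̂_A − T̂_B = -2.17480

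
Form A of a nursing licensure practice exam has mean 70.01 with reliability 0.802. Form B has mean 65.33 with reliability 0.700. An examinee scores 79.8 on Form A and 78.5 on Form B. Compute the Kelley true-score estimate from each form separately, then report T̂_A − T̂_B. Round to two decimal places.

3.31

T̂_A = 0.802(79.8) + 0.198(70.01) = 77.8616
T̂_B = 0.700(78.5) + 0.300(65.33) = 74.5490
T̂_A − T̂_B = 3.3126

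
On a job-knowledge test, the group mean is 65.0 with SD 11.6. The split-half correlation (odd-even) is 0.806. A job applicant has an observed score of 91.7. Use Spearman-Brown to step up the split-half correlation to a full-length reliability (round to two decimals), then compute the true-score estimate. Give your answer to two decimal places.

88.76

Spearman-Brown: ρ = 2r/(1 + r) = 2(0.806)/(1 + 0.806) = 1.6120/1.806 = 0.8926 → 0.89
T̂ = ρX + (1 − ρ)μ
  = 0.89 × 91.7 + 0.11 × 65.0
  = 81.613 + 7.150
  = 88.763
  ≈ 88.76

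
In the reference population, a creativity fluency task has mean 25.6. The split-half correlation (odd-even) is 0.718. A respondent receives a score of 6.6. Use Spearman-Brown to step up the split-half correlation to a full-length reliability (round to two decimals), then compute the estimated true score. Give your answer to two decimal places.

Spearman-Brown: ρ = 2r/(1 + r) = 2(0.718)/(1 + 0.718) = 1.4360/1.718 = 0.8359 → 0.84
T̂ = ρX + (1 − ρ)μ
  = 0.84 × 6.6 + 0.16 × 25.6
  = 5.544 + 4.096
  = 9.640
  ≈ 9.64

9.64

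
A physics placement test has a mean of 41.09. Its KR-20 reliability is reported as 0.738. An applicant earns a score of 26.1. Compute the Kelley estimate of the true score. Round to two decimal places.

30.03

Regress the observed score toward the mean by the unreliability: T̂ = 0.738·26.1 + 0.262·41.09 = 19.2618 + 10.76558 = 30.027.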